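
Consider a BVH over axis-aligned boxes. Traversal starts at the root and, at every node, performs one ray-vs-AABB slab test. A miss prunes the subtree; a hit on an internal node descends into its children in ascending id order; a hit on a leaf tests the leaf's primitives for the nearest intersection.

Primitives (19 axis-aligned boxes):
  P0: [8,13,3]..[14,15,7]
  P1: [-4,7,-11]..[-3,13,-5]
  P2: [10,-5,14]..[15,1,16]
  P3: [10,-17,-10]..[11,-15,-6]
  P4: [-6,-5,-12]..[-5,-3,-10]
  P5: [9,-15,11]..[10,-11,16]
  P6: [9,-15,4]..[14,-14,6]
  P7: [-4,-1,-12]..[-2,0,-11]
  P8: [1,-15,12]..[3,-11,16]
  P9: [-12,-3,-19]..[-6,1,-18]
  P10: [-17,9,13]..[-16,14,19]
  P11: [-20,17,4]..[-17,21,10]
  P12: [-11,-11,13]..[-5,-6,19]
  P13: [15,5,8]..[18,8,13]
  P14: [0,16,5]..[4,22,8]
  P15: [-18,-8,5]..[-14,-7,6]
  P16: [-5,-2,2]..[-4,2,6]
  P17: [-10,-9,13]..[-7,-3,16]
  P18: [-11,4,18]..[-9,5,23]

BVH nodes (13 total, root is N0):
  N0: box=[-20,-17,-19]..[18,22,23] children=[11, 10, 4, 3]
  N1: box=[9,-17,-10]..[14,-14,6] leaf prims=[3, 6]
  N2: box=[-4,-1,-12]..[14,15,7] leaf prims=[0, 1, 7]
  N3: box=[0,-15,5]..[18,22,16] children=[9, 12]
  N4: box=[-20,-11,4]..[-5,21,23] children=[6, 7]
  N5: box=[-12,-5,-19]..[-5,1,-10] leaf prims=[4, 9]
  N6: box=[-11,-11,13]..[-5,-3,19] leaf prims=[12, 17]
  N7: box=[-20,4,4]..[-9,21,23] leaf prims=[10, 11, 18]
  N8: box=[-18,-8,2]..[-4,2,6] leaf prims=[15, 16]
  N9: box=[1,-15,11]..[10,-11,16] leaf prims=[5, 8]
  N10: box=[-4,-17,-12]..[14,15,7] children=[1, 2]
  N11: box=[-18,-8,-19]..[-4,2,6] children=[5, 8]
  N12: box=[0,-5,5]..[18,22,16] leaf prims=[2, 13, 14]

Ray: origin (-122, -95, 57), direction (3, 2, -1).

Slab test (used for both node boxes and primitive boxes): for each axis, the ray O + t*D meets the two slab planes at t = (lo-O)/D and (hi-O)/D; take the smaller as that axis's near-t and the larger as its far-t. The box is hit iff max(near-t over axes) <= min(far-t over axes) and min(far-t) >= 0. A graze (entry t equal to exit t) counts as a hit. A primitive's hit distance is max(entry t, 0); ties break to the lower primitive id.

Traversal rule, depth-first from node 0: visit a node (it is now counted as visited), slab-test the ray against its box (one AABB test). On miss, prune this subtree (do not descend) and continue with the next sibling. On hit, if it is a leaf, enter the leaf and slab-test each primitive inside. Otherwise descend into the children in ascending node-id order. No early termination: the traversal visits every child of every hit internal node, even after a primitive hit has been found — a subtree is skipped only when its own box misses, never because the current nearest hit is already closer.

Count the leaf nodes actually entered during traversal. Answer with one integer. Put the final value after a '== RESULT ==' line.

Traverse from the root:
N0 x:[34,140/3] y:[39,117/2] z:[34,76] -> hit [39,140/3], descend [3, 4, 10, 11]
  N3 x:[122/3,140/3] y:[40,117/2] z:[41,52] -> hit [41,140/3], descend [9, 12]
    N9 x:[41,44] y:[40,42] z:[41,46] -> hit [41,42] leaf, test {P5(miss), P8@t=41}
    N12 x:[122/3,140/3] y:[45,117/2] z:[41,52] -> hit [45,140/3] leaf, test {P2(miss), P13(miss), P14(miss)}
  N4 x:[34,39] y:[42,58] z:[34,53] -> miss, prune
  N10 x:[118/3,136/3] y:[39,55] z:[50,69] -> miss, prune
  N11 x:[104/3,118/3] y:[87/2,97/2] z:[51,76] -> miss, prune

order=[0, 3, 9, 12, 4, 10, 11]  |boxes|=7  |leaves|=2  hit=P8

== RESULT ==
2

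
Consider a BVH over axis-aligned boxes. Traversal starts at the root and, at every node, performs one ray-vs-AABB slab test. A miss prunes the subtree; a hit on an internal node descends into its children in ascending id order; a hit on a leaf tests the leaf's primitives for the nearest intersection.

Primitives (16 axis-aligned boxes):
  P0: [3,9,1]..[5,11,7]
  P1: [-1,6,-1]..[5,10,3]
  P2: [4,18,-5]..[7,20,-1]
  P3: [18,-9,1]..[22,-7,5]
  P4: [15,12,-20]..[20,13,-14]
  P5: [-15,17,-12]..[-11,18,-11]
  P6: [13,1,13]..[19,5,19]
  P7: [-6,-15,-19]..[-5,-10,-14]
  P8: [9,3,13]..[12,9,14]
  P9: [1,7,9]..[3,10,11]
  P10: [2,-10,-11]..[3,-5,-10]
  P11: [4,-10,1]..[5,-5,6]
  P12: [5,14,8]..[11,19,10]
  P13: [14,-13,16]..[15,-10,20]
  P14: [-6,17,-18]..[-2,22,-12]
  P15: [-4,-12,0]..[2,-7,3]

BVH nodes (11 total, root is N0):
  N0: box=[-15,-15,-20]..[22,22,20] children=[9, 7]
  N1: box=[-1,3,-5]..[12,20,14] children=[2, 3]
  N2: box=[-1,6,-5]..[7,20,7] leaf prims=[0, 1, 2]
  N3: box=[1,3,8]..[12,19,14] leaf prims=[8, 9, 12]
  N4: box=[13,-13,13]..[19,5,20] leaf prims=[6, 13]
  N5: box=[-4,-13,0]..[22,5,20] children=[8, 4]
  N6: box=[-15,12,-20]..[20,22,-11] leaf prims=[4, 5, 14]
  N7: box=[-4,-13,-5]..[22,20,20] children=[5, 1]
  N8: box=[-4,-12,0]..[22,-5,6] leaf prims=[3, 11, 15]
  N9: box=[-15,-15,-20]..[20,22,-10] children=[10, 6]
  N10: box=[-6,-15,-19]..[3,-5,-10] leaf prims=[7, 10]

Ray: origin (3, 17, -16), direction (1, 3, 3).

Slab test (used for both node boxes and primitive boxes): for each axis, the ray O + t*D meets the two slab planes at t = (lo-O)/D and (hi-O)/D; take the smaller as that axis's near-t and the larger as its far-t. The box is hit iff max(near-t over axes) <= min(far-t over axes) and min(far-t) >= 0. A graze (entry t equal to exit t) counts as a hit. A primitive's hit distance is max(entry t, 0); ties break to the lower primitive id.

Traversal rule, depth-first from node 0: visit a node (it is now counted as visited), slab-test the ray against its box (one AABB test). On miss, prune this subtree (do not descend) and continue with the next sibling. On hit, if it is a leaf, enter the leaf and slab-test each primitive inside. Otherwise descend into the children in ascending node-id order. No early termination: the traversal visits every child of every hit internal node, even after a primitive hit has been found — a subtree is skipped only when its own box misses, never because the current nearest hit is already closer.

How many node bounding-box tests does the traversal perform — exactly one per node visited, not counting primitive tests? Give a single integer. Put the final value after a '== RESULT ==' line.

Walk:
N0 x:[-18,19] y:[-32/3,5/3] z:[-4/3,12] -> hit [-4/3,5/3], descend [7, 9]
  N7 x:[-7,19] y:[-10,1] z:[11/3,12] -> miss, prune
  N9 x:[-18,17] y:[-32/3,5/3] z:[-4/3,2] -> hit [-4/3,5/3], descend [6, 10]
    N6 x:[-18,17] y:[-5/3,5/3] z:[-4/3,5/3] -> hit [-4/3,5/3] leaf, test {P4(miss), P5(miss), P14(miss)}
    N10 x:[-9,0] y:[-32/3,-22/3] z:[-1,2] -> miss, prune

5 AABB tests over nodes [0, 7, 9, 6, 10]; 1 leaf entered; closest miss.

== RESULT ==
5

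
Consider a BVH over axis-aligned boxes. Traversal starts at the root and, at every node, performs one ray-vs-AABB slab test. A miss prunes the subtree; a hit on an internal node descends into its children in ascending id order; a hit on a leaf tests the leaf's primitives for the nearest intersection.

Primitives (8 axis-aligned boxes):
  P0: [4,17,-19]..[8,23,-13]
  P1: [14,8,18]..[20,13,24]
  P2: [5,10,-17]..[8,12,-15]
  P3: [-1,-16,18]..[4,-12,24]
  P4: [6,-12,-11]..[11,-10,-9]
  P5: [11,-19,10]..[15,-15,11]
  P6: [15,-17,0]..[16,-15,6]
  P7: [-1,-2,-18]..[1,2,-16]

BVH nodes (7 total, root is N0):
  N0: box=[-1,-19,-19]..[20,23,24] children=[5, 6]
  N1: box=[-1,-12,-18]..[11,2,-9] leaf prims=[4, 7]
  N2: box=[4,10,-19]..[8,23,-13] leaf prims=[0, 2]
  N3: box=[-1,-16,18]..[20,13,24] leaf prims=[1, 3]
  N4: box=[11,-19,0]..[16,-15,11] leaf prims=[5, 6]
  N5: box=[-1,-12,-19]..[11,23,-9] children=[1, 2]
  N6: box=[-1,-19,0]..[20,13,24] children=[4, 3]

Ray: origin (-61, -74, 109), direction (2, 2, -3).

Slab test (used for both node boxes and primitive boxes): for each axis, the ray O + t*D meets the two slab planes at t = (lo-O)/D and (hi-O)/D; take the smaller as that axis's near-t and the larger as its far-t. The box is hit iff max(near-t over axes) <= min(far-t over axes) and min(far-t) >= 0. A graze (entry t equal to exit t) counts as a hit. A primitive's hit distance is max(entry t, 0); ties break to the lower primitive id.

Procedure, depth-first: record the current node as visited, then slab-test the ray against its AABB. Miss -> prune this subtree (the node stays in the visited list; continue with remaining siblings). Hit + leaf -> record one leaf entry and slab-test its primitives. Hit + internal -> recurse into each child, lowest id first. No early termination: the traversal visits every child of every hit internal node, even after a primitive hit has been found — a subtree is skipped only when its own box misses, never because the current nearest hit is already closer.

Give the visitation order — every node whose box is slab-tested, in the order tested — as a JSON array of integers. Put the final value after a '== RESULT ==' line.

Walk:
N0 x:[30,81/2] y:[55/2,97/2] z:[85/3,128/3] -> hit [30,81/2], descend [5, 6]
  N5 x:[30,36] y:[31,97/2] z:[118/3,128/3] -> miss, prune
  N6 x:[30,81/2] y:[55/2,87/2] z:[85/3,109/3] -> hit [30,109/3], descend [3, 4]
    N3 x:[30,81/2] y:[29,87/2] z:[85/3,91/3] -> hit [30,91/3] leaf, test {P1(miss), P3@t=30}
    N4 x:[36,77/2] y:[55/2,59/2] z:[98/3,109/3] -> miss, prune

Summary -> nodes [0, 5, 6, 3, 4]; box-tests=5; leaf-entries=1; first=P3

== RESULT ==
[0, 5, 6, 3, 4]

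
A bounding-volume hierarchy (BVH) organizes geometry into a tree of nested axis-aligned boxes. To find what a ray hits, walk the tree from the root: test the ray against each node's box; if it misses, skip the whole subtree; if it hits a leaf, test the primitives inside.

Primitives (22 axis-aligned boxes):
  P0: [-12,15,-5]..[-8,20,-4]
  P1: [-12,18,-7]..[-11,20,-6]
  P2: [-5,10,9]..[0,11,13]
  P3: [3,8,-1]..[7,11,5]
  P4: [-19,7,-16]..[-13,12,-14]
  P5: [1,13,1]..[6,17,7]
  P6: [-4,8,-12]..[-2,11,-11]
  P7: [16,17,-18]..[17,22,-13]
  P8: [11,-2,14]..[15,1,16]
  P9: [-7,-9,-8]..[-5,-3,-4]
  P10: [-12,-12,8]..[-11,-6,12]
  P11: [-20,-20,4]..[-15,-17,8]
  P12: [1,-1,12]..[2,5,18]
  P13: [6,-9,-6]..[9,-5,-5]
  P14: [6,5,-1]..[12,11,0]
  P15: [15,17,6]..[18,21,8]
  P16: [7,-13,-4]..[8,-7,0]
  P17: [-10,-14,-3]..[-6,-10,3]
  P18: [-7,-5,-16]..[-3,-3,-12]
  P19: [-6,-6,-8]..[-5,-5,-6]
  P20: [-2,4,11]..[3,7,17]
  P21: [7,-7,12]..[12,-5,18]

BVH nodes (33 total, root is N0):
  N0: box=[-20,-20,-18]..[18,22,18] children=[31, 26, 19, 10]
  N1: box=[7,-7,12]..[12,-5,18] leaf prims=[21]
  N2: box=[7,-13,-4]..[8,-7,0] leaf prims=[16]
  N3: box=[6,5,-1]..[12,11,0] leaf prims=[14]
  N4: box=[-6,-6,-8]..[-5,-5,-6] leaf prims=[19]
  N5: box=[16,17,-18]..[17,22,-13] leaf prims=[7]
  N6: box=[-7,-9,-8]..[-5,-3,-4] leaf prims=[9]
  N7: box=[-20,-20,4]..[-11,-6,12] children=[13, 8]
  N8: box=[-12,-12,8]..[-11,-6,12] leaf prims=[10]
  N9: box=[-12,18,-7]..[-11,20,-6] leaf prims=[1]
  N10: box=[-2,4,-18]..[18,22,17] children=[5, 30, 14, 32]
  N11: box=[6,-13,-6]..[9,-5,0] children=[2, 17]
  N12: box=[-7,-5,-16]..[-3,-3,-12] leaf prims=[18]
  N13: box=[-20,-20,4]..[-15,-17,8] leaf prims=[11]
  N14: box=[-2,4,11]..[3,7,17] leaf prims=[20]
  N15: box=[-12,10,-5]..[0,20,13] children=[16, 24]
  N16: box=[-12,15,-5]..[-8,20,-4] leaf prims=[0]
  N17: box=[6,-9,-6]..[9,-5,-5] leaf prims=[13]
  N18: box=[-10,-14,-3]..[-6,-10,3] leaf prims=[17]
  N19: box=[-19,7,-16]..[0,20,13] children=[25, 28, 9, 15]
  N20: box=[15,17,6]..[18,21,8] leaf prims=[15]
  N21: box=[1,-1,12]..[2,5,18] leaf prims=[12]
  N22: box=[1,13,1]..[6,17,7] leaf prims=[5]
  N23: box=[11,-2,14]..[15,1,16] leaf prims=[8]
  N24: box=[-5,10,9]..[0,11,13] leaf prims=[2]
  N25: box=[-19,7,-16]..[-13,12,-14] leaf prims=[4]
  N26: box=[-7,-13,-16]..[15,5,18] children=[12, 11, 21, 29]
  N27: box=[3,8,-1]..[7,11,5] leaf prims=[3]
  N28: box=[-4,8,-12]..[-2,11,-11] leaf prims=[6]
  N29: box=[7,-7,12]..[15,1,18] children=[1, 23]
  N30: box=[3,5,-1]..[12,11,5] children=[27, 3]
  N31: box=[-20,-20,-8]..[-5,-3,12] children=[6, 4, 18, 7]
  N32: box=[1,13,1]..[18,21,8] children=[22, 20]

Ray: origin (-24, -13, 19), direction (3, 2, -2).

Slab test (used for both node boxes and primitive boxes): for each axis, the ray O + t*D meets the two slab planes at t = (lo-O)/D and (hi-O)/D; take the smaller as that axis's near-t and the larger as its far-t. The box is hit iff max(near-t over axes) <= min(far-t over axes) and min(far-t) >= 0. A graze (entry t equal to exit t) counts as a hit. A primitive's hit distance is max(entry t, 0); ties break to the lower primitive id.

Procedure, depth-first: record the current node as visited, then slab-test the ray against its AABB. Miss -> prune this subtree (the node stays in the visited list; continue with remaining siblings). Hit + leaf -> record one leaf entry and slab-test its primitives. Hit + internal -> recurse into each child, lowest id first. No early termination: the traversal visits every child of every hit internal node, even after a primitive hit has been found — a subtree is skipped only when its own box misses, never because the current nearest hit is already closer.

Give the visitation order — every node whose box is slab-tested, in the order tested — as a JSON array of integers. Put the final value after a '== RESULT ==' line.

Traverse from the root:
N0 x:[4/3,14] y:[-7/2,35/2] z:[1/2,37/2] -> hit [4/3,14], descend [10, 19, 26, 31]
  N10 x:[22/3,14] y:[17/2,35/2] z:[1,37/2] -> hit [17/2,14], descend [5, 14, 30, 32]
    N5 x:[40/3,41/3] y:[15,35/2] z:[16,37/2] -> miss, prune
    N14 x:[22/3,9] y:[17/2,10] z:[1,4] -> miss, prune
    N30 x:[9,12] y:[9,12] z:[7,10] -> hit [9,10], descend [3, 27]
      N3 x:[10,12] y:[9,12] z:[19/2,10] -> hit [10,10] leaf, test {P14@t=10}
      N27 x:[9,31/3] y:[21/2,12] z:[7,10] -> miss, prune
    N32 x:[25/3,14] y:[13,17] z:[11/2,9] -> miss, prune
  N19 x:[5/3,8] y:[10,33/2] z:[3,35/2] -> miss, prune
  N26 x:[17/3,13] y:[0,9] z:[1/2,35/2] -> hit [17/3,9], descend [11, 12, 21, 29]
    N11 x:[10,11] y:[0,4] z:[19/2,25/2] -> miss, prune
    N12 x:[17/3,7] y:[4,5] z:[31/2,35/2] -> miss, prune
    N21 x:[25/3,26/3] y:[6,9] z:[1/2,7/2] -> miss, prune
    N29 x:[31/3,13] y:[3,7] z:[1/2,7/2] -> miss, prune
  N31 x:[4/3,19/3] y:[-7/2,5] z:[7/2,27/2] -> hit [7/2,5], descend [4, 6, 7, 18]
    N4 x:[6,19/3] y:[7/2,4] z:[25/2,27/2] -> miss, prune
    N6 x:[17/3,19/3] y:[2,5] z:[23/2,27/2] -> miss, prune
    N7 x:[4/3,13/3] y:[-7/2,7/2] z:[7/2,15/2] -> hit [7/2,7/2], descend [8, 13]
      N8 x:[4,13/3] y:[1/2,7/2] z:[7/2,11/2] -> miss, prune
      N13 x:[4/3,3] y:[-7/2,-2] z:[11/2,15/2] -> miss, prune
    N18 x:[14/3,6] y:[-1/2,3/2] z:[8,11] -> miss, prune

Visited [0, 10, 5, 14, 30, 3, 27, 32, 19, 26, 11, 12, 21, 29, 31, 4, 6, 7, 8, 13, 18]. Tests: 21 box, 1 leaf. Nearest: P14.

== RESULT ==
[0, 10, 5, 14, 30, 3, 27, 32, 19, 26, 11, 12, 21, 29, 31, 4, 6, 7, 8, 13, 18]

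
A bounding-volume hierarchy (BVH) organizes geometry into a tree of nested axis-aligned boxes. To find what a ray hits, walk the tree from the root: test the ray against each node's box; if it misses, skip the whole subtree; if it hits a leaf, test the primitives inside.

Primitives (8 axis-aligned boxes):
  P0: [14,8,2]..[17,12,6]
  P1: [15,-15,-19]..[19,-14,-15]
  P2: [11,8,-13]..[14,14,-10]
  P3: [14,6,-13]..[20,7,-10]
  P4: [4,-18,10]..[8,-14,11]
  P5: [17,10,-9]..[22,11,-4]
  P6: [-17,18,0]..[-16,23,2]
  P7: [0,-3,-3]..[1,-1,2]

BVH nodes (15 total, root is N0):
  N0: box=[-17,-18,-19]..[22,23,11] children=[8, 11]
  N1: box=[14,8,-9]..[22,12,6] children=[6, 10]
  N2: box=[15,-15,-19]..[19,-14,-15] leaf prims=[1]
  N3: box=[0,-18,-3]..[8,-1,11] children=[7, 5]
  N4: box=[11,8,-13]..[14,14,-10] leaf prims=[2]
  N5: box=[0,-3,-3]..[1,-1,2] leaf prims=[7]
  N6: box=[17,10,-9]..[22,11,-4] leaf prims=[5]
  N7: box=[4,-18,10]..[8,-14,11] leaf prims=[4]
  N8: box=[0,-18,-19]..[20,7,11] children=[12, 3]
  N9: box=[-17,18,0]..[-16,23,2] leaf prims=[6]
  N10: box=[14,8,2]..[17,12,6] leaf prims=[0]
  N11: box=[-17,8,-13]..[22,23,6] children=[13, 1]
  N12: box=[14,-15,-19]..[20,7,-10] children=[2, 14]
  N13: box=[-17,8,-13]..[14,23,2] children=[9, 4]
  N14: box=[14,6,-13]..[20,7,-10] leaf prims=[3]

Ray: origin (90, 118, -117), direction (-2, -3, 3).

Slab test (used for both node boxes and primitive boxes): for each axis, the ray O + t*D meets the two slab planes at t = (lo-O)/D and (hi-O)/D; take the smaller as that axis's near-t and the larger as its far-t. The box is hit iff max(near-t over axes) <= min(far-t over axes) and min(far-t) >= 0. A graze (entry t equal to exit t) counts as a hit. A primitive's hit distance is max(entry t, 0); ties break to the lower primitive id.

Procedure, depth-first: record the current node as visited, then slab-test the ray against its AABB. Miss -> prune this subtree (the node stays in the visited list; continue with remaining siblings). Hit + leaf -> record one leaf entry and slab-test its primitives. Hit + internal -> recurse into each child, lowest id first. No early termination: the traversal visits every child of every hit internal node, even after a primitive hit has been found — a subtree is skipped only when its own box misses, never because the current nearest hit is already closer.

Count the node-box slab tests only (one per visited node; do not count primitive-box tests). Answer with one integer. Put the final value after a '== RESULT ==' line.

Traverse from the root:
N0 x:[34,107/2] y:[95/3,136/3] z:[98/3,128/3] -> hit [34,128/3], descend [8, 11]
  N8 x:[35,45] y:[37,136/3] z:[98/3,128/3] -> hit [37,128/3], descend [3, 12]
    N3 x:[41,45] y:[119/3,136/3] z:[38,128/3] -> hit [41,128/3], descend [5, 7]
      N5 x:[89/2,45] y:[119/3,121/3] z:[38,119/3] -> miss, prune
      N7 x:[41,43] y:[44,136/3] z:[127/3,128/3] -> miss, prune
    N12 x:[35,38] y:[37,133/3] z:[98/3,107/3] -> miss, prune
  N11 x:[34,107/2] y:[95/3,110/3] z:[104/3,41] -> hit [104/3,110/3], descend [1, 13]
    N1 x:[34,38] y:[106/3,110/3] z:[36,41] -> hit [36,110/3], descend [6, 10]
      N6 x:[34,73/2] y:[107/3,36] z:[36,113/3] -> hit [36,36] leaf, test {P5@t=36}
      N10 x:[73/2,38] y:[106/3,110/3] z:[119/3,41] -> miss, prune
    N13 x:[38,107/2] y:[95/3,110/3] z:[104/3,119/3] -> miss, prune

Visited [0, 8, 3, 5, 7, 12, 11, 1, 6, 10, 13]. Tests: 11 box, 1 leaf. Nearest: P5.

== RESULT ==
11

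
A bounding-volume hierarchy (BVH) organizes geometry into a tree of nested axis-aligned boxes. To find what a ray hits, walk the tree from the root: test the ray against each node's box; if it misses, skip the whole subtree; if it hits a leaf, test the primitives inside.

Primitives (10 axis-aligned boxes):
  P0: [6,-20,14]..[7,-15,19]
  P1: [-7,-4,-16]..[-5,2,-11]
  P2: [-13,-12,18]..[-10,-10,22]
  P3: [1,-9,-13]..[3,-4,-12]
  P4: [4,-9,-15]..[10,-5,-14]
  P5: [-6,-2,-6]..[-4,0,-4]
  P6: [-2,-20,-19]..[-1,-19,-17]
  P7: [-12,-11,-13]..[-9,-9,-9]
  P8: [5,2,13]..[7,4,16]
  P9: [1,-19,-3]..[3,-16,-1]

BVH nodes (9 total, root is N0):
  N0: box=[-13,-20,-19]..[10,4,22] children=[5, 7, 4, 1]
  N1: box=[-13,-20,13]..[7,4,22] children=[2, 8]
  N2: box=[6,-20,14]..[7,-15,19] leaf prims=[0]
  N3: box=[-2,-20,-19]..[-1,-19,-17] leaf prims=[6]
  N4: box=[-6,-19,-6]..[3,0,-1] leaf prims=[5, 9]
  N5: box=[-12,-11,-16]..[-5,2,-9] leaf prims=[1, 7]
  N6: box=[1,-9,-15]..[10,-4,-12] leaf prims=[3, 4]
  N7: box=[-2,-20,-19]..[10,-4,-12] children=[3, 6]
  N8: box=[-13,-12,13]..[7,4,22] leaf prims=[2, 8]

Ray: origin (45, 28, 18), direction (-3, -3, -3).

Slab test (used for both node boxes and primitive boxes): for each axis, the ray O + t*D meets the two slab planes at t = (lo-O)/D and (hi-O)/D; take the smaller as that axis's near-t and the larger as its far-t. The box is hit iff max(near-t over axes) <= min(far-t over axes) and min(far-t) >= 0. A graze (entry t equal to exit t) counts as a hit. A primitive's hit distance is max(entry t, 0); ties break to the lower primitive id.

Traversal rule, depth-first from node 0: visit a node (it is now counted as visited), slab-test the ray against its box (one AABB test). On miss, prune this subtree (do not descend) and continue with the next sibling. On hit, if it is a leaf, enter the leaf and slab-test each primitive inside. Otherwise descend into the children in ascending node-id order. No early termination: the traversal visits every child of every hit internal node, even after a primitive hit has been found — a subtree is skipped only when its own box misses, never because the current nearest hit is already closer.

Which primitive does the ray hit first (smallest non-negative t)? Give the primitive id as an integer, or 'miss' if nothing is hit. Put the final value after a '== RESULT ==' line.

Traverse from the root:
N0 x:[35/3,58/3] y:[8,16] z:[-4/3,37/3] -> hit [35/3,37/3], descend [1, 4, 5, 7]
  N1 x:[38/3,58/3] y:[8,16] z:[-4/3,5/3] -> miss, prune
  N4 x:[14,17] y:[28/3,47/3] z:[19/3,8] -> miss, prune
  N5 x:[50/3,19] y:[26/3,13] z:[9,34/3] -> miss, prune
  N7 x:[35/3,47/3] y:[32/3,16] z:[10,37/3] -> hit [35/3,37/3], descend [3, 6]
    N3 x:[46/3,47/3] y:[47/3,16] z:[35/3,37/3] -> miss, prune
    N6 x:[35/3,44/3] y:[32/3,37/3] z:[10,11] -> miss, prune

order=[0, 1, 4, 5, 7, 3, 6]  |boxes|=7  |leaves|=0  hit=miss

== RESULT ==
miss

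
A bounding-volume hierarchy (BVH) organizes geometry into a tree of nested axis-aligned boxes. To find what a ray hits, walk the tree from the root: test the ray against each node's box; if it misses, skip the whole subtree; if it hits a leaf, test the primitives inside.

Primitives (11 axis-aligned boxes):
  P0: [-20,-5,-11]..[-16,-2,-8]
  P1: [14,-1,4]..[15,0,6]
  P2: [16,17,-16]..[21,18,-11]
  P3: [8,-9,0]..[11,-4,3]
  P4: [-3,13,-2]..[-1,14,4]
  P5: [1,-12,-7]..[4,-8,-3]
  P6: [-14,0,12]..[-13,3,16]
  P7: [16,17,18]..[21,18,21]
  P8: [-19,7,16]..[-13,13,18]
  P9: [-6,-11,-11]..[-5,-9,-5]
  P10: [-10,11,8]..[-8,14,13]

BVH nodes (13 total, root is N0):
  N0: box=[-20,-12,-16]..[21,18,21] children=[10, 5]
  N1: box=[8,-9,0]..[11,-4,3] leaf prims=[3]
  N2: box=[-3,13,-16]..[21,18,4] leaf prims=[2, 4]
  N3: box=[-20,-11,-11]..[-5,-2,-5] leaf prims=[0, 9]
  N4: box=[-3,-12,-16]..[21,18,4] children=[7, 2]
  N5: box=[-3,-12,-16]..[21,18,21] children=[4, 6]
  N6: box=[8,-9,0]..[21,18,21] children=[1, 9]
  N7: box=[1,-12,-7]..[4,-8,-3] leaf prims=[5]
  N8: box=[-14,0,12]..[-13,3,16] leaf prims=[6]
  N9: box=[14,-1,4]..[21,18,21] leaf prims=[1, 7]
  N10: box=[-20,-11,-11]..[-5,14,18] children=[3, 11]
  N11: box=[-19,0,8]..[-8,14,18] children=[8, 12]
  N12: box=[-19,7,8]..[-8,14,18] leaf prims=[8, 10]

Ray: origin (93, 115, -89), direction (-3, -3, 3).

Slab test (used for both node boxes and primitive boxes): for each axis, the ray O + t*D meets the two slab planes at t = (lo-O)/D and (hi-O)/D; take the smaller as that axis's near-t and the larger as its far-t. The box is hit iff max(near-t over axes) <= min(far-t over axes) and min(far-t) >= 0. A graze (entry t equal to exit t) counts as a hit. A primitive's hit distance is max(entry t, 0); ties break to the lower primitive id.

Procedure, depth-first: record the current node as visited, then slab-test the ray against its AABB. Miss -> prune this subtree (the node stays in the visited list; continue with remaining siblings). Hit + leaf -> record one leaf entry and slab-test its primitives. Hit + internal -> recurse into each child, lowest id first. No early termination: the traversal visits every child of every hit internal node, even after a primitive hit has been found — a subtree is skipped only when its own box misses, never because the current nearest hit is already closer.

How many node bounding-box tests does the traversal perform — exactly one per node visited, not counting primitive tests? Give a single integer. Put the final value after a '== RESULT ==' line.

Trace the traversal:
N0 x:[24,113/3] y:[97/3,127/3] z:[73/3,110/3] -> hit [97/3,110/3], descend [5, 10]
  N5 x:[24,32] y:[97/3,127/3] z:[73/3,110/3] -> miss, prune
  N10 x:[98/3,113/3] y:[101/3,42] z:[26,107/3] -> hit [101/3,107/3], descend [3, 11]
    N3 x:[98/3,113/3] y:[39,42] z:[26,28] -> miss, prune
    N11 x:[101/3,112/3] y:[101/3,115/3] z:[97/3,107/3] -> hit [101/3,107/3], descend [8, 12]
      N8 x:[106/3,107/3] y:[112/3,115/3] z:[101/3,35] -> miss, prune
      N12 x:[101/3,112/3] y:[101/3,36] z:[97/3,107/3] -> hit [101/3,107/3] leaf, test {P8@t=106/3, P10@t=101/3}

Summary -> nodes [0, 5, 10, 3, 11, 8, 12]; box-tests=7; leaf-entries=1; first=P10

== RESULT ==
7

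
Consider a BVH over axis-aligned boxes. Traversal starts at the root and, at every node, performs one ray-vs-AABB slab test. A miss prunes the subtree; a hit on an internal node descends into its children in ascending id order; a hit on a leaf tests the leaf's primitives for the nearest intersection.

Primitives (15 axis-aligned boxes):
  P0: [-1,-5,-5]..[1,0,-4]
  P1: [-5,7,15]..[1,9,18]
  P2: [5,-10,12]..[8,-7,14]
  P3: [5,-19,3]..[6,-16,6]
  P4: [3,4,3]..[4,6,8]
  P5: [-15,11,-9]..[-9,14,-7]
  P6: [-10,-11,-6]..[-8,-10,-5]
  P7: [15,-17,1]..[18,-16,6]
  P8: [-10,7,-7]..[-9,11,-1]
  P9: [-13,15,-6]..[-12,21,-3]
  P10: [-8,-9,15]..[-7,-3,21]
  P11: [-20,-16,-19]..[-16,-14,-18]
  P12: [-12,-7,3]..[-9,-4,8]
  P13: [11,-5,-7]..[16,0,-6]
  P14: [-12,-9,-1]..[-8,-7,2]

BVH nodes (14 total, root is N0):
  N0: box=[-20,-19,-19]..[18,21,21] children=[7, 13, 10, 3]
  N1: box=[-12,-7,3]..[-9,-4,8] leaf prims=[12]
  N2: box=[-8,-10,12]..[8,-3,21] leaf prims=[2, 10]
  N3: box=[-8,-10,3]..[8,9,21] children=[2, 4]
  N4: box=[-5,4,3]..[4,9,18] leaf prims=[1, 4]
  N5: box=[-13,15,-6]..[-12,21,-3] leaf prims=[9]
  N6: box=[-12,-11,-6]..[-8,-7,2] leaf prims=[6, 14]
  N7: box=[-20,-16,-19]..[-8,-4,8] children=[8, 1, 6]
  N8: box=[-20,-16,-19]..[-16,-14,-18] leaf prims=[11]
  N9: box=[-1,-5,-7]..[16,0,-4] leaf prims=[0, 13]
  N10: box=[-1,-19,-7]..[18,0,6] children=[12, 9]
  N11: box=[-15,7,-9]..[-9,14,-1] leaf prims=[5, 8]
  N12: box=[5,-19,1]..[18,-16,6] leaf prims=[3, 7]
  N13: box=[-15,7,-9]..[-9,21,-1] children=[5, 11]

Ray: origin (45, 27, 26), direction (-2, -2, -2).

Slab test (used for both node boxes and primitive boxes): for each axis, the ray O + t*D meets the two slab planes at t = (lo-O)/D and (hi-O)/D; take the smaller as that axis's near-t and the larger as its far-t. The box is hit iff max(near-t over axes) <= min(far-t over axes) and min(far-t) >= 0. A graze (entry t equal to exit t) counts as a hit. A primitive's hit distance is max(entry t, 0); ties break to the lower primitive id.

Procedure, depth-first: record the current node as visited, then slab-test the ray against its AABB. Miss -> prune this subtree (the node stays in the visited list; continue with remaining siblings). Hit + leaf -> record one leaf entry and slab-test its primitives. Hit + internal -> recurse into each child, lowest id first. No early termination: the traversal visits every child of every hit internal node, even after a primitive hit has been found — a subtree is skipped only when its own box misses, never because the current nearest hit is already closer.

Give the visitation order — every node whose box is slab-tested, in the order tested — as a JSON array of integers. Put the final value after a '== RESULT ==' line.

Traverse from the root:
N0 x:[27/2,65/2] y:[3,23] z:[5/2,45/2] -> hit [27/2,45/2], descend [3, 7, 10, 13]
  N3 x:[37/2,53/2] y:[9,37/2] z:[5/2,23/2] -> miss, prune
  N7 x:[53/2,65/2] y:[31/2,43/2] z:[9,45/2] -> miss, prune
  N10 x:[27/2,23] y:[27/2,23] z:[10,33/2] -> hit [27/2,33/2], descend [9, 12]
    N9 x:[29/2,23] y:[27/2,16] z:[15,33/2] -> hit [15,16] leaf, test {P0(miss), P13@t=16}
    N12 x:[27/2,20] y:[43/2,23] z:[10,25/2] -> miss, prune
  N13 x:[27,30] y:[3,10] z:[27/2,35/2] -> miss, prune

Summary -> nodes [0, 3, 7, 10, 9, 12, 13]; box-tests=7; leaf-entries=1; first=P13

== RESULT ==
[0, 3, 7, 10, 9, 12, 13]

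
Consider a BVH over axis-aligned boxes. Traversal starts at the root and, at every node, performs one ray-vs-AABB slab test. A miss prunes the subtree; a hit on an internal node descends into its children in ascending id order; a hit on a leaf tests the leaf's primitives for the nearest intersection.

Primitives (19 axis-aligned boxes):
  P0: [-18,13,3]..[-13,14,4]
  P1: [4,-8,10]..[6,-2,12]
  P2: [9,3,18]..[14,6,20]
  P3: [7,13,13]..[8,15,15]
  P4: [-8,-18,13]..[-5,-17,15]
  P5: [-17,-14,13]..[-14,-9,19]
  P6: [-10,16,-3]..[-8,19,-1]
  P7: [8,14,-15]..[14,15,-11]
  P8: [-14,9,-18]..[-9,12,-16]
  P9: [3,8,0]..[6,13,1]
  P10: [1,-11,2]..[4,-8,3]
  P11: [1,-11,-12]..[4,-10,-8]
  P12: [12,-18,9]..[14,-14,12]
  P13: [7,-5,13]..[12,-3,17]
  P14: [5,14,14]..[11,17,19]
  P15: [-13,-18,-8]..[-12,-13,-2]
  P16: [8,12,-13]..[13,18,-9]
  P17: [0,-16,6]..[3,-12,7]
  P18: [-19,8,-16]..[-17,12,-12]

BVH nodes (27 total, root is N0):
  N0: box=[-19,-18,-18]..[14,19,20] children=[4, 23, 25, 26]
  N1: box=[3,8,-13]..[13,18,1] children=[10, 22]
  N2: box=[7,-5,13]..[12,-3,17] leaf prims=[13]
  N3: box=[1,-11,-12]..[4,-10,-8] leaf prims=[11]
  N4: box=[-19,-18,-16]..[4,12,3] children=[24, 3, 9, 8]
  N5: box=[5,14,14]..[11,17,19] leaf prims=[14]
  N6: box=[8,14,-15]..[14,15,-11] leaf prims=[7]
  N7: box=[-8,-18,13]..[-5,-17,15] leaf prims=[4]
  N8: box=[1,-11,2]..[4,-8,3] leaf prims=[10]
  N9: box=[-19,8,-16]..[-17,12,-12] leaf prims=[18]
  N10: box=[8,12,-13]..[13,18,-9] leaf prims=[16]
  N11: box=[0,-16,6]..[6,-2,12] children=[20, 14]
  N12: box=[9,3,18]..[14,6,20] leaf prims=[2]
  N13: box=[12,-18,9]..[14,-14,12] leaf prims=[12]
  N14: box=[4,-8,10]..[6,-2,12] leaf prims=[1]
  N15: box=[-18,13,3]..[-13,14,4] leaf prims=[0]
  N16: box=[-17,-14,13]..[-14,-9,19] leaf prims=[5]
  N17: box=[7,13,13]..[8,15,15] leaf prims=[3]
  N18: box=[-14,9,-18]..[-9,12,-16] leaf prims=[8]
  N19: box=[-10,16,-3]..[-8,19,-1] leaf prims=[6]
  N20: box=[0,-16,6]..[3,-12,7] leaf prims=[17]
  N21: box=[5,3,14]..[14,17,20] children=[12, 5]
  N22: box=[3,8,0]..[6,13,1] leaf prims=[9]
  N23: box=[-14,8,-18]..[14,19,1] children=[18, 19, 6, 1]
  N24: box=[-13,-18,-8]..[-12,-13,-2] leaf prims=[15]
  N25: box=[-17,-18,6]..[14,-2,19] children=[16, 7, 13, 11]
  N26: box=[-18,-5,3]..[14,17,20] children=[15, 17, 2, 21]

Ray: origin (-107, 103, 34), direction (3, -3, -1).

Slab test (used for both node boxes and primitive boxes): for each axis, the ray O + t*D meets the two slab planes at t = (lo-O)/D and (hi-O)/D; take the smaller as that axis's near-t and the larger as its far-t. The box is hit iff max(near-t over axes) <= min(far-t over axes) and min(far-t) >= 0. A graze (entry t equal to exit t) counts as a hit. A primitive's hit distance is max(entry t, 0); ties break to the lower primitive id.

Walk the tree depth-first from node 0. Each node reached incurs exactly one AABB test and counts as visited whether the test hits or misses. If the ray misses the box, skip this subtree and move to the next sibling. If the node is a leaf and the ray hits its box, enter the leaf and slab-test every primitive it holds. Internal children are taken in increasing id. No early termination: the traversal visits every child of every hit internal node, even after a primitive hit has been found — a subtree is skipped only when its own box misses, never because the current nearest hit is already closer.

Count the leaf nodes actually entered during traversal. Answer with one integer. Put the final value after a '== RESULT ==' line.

Traverse from the root:
N0 x:[88/3,121/3] y:[28,121/3] z:[14,52] -> hit [88/3,121/3], descend [4, 23, 25, 26]
  N4 x:[88/3,37] y:[91/3,121/3] z:[31,50] -> hit [31,37], descend [3, 8, 9, 24]
    N3 x:[36,37] y:[113/3,38] z:[42,46] -> miss, prune
    N8 x:[36,37] y:[37,38] z:[31,32] -> miss, prune
    N9 x:[88/3,30] y:[91/3,95/3] z:[46,50] -> miss, prune
    N24 x:[94/3,95/3] y:[116/3,121/3] z:[36,42] -> miss, prune
  N23 x:[31,121/3] y:[28,95/3] z:[33,52] -> miss, prune
  N25 x:[30,121/3] y:[35,121/3] z:[15,28] -> miss, prune
  N26 x:[89/3,121/3] y:[86/3,36] z:[14,31] -> hit [89/3,31], descend [2, 15, 17, 21]
    N2 x:[38,119/3] y:[106/3,36] z:[17,21] -> miss, prune
    N15 x:[89/3,94/3] y:[89/3,30] z:[30,31] -> hit [30,30] leaf, test {P0@t=30}
    N17 x:[38,115/3] y:[88/3,30] z:[19,21] -> miss, prune
    N21 x:[112/3,121/3] y:[86/3,100/3] z:[14,20] -> miss, prune

Summary -> nodes [0, 4, 3, 8, 9, 24, 23, 25, 26, 2, 15, 17, 21]; box-tests=13; leaf-entries=1; first=P0

== RESULT ==
1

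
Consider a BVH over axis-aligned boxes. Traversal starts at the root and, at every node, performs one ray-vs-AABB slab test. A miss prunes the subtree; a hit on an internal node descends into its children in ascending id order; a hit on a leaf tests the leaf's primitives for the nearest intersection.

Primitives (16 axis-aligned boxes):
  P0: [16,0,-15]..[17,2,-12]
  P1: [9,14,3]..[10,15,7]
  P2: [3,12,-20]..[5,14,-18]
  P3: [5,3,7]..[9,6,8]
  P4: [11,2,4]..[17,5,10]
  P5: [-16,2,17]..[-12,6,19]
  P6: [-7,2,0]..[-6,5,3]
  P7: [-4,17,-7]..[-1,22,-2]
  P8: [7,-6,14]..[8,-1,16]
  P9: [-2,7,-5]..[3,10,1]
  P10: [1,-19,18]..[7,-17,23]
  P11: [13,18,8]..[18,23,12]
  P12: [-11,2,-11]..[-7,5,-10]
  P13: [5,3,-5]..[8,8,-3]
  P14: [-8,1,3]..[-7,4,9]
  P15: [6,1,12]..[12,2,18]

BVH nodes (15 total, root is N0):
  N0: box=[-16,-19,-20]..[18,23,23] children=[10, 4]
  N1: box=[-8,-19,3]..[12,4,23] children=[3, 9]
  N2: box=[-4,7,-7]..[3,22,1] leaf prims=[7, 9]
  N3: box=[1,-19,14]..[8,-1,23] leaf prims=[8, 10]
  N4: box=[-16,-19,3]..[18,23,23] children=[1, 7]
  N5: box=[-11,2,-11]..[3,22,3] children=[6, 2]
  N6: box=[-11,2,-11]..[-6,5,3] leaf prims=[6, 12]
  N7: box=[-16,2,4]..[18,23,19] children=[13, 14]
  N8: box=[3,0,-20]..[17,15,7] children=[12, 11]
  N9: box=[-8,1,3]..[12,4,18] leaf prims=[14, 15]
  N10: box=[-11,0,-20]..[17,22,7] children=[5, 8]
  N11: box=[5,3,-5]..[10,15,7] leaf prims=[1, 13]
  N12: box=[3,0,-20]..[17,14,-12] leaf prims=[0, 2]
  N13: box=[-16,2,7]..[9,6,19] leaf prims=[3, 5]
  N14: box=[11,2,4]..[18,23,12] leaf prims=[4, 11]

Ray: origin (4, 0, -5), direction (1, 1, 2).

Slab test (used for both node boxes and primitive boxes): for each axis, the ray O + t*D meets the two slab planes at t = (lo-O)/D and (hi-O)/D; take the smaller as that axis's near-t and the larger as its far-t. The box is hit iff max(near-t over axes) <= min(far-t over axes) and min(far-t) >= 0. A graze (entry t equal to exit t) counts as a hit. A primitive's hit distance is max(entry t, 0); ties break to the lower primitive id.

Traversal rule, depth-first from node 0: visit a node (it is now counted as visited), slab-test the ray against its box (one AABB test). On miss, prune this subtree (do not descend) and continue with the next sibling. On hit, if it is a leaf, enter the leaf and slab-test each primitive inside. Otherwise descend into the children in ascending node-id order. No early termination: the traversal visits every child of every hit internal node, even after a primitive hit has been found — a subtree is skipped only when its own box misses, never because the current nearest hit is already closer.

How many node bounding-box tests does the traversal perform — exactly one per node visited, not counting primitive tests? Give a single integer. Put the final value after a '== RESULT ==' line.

Walk:
N0 x:[-20,14] y:[-19,23] z:[-15/2,14] -> hit [-15/2,14], descend [4, 10]
  N4 x:[-20,14] y:[-19,23] z:[4,14] -> hit [4,14], descend [1, 7]
    N1 x:[-12,8] y:[-19,4] z:[4,14] -> hit [4,4], descend [3, 9]
      N3 x:[-3,4] y:[-19,-1] z:[19/2,14] -> miss, prune
      N9 x:[-12,8] y:[1,4] z:[4,23/2] -> hit [4,4] leaf, test {P14(miss), P15(miss)}
    N7 x:[-20,14] y:[2,23] z:[9/2,12] -> hit [9/2,12], descend [13, 14]
      N13 x:[-20,5] y:[2,6] z:[6,12] -> miss, prune
      N14 x:[7,14] y:[2,23] z:[9/2,17/2] -> hit [7,17/2] leaf, test {P4(miss), P11(miss)}
  N10 x:[-15,13] y:[0,22] z:[-15/2,6] -> hit [0,6], descend [5, 8]
    N5 x:[-15,-1] y:[2,22] z:[-3,4] -> miss, prune
    N8 x:[-1,13] y:[0,15] z:[-15/2,6] -> hit [0,6], descend [11, 12]
      N11 x:[1,6] y:[3,15] z:[0,6] -> hit [3,6] leaf, test {P1(miss), P13(miss)}
      N12 x:[-1,13] y:[0,14] z:[-15/2,-7/2] -> miss, prune

13 AABB tests over nodes [0, 4, 1, 3, 9, 7, 13, 14, 10, 5, 8, 11, 12]; 3 leaves entered; closest miss.

== RESULT ==
13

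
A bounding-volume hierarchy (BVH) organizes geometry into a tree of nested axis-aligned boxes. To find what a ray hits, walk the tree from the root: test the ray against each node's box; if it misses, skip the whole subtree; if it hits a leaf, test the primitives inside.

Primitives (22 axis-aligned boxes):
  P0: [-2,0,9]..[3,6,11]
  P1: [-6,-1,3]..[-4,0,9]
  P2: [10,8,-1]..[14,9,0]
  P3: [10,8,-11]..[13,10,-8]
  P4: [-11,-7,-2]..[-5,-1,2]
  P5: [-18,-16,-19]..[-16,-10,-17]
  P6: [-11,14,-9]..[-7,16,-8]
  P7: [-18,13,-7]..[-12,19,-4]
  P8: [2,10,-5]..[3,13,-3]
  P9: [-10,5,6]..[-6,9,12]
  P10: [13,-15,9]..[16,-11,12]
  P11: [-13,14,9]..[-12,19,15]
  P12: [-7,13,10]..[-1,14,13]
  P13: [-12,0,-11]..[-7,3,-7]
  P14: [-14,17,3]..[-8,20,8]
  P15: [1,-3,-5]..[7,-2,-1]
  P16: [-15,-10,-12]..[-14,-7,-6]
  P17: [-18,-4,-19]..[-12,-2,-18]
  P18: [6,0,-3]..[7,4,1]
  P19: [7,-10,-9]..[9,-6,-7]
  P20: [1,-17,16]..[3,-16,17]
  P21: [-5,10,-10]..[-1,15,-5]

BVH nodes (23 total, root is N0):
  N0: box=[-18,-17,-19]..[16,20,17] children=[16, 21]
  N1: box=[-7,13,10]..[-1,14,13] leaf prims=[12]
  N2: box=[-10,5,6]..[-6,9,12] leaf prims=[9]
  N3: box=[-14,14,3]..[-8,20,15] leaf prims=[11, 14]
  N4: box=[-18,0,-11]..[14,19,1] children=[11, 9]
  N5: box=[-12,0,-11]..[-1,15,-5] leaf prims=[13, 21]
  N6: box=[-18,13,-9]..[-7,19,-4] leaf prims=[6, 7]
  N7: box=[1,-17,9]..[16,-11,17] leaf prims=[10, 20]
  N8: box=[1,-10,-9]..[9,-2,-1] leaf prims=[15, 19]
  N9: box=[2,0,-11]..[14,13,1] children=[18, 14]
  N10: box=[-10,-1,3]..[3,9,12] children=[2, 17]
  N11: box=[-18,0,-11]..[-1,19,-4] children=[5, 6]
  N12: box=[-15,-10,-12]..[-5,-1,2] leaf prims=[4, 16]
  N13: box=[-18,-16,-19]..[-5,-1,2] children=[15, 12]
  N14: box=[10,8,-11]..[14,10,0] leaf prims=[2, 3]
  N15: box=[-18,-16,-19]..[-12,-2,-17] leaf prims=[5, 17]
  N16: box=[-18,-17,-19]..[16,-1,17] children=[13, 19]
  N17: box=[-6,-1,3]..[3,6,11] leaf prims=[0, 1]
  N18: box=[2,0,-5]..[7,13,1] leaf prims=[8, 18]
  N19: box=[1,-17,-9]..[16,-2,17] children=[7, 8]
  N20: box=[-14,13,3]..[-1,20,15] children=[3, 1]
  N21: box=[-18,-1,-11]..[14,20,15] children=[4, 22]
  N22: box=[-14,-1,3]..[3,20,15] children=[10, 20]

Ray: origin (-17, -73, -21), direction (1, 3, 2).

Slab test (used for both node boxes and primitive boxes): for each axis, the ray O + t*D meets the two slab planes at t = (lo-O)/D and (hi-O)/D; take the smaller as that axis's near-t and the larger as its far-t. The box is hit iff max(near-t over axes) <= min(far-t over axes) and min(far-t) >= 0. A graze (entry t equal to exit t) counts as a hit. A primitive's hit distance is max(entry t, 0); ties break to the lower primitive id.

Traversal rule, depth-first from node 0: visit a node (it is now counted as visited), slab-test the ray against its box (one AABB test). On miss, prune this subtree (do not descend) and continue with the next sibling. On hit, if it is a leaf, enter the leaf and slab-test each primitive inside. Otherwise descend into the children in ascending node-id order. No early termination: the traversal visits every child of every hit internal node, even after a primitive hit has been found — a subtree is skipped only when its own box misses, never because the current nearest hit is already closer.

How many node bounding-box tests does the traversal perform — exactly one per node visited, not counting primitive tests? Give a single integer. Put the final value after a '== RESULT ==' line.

Walk:
N0 x:[-1,33] y:[56/3,31] z:[1,19] -> hit [56/3,19], descend [16, 21]
  N16 x:[-1,33] y:[56/3,24] z:[1,19] -> hit [56/3,19], descend [13, 19]
    N13 x:[-1,12] y:[19,24] z:[1,23/2] -> miss, prune
    N19 x:[18,33] y:[56/3,71/3] z:[6,19] -> hit [56/3,19], descend [7, 8]
      N7 x:[18,33] y:[56/3,62/3] z:[15,19] -> hit [56/3,19] leaf, test {P10(miss), P20@t=56/3}
      N8 x:[18,26] y:[21,71/3] z:[6,10] -> miss, prune
  N21 x:[-1,31] y:[24,31] z:[5,18] -> miss, prune

7 AABB tests over nodes [0, 16, 13, 19, 7, 8, 21]; 1 leaf entered; closest P20.

== RESULT ==
7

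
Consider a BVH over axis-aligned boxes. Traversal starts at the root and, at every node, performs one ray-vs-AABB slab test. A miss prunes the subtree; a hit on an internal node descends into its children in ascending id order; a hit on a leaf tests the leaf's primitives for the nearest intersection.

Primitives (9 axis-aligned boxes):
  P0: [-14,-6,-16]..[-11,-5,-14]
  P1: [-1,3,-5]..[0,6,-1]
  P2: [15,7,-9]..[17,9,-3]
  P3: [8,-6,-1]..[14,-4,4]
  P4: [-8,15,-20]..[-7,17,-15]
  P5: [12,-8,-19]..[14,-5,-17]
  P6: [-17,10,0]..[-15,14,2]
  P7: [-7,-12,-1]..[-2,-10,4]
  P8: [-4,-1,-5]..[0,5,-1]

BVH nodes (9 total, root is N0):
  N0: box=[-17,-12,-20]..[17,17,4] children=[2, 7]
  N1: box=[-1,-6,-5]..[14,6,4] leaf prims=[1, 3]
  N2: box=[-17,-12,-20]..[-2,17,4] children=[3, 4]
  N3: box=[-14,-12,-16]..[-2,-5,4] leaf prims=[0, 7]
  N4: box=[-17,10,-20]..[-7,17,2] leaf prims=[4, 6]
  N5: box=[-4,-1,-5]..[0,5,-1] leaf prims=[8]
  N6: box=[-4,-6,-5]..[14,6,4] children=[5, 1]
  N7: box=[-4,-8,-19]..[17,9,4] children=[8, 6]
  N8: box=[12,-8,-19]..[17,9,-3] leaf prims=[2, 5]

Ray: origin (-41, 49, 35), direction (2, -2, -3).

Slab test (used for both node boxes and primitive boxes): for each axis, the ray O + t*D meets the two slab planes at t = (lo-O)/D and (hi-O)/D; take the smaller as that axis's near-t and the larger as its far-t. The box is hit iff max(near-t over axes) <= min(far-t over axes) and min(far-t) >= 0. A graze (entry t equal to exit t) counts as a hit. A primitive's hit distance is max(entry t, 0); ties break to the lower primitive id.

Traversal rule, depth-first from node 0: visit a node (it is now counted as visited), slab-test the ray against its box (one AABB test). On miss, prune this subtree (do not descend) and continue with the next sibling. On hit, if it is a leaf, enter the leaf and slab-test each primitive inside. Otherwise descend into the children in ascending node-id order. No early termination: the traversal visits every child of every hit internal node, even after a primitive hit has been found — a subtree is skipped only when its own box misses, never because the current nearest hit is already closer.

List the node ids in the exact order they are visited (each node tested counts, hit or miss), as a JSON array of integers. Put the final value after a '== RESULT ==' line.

Traverse from the root:
N0 x:[12,29] y:[16,61/2] z:[31/3,55/3] -> hit [16,55/3], descend [2, 7]
  N2 x:[12,39/2] y:[16,61/2] z:[31/3,55/3] -> hit [16,55/3], descend [3, 4]
    N3 x:[27/2,39/2] y:[27,61/2] z:[31/3,17] -> miss, prune
    N4 x:[12,17] y:[16,39/2] z:[11,55/3] -> hit [16,17] leaf, test {P4@t=50/3, P6(miss)}
  N7 x:[37/2,29] y:[20,57/2] z:[31/3,18] -> miss, prune

Visited [0, 2, 3, 4, 7]. Tests: 5 box, 1 leaf. Nearest: P4.

== RESULT ==
[0, 2, 3, 4, 7]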